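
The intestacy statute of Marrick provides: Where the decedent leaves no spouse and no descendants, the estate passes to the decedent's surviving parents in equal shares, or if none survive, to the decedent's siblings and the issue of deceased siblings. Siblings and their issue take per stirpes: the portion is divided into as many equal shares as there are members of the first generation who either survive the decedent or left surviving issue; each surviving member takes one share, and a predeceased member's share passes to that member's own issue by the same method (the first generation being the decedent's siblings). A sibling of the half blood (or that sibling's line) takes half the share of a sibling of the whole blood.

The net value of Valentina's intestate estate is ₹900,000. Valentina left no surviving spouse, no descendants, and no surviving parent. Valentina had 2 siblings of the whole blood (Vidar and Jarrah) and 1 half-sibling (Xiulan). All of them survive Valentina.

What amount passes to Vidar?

The entire ₹900,000 passes to the siblings and their issue.
Counting each half-blood sibling's line as half a unit, there are 5/2 units in ₹900,000, so one unit is ₹360,000. Whole-blood lines (Vidar and Jarrah) take ₹360,000 each; half-blood lines (Xiulan) take ₹180,000 each.

Vidar receives ₹360,000.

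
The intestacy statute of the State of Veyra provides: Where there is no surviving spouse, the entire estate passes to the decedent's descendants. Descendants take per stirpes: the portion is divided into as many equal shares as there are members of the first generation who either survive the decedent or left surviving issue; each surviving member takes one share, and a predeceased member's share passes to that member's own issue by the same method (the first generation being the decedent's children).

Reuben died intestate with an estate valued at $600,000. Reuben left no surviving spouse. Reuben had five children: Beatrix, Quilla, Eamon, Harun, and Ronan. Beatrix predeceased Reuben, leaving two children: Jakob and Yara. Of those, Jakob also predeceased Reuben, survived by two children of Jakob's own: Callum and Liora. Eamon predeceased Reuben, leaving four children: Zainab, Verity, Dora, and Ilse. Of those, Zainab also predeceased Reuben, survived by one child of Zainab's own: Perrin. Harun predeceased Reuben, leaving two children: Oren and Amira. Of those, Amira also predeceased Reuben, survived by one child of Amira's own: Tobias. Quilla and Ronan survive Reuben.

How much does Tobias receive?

Tobias receives $60,000.

The entire $600,000 passes to the descendants.
That amount ($600,000) is divided into 5 shares of $120,000: Quilla and Ronan each take $120,000; Beatrix's $120,000 share passes to Beatrix's issue; Eamon's $120,000 share passes to Eamon's issue; Harun's $120,000 share passes to Harun's issue.
Beatrix's share ($120,000) is divided into 2 shares of $60,000: Yara takes $60,000; Jakob's $60,000 share passes to Jakob's issue.
Jakob's share ($60,000) is divided into 2 shares of $30,000: Callum and Liora each take $30,000.
Eamon's share ($120,000) is divided into 4 shares of $30,000: Verity, Dora, and Ilse each take $30,000; Zainab's $30,000 share passes to Zainab's issue.
Zainab's share ($30,000) passes entirely to Perrin.
Harun's share ($120,000) is divided into 2 shares of $60,000: Oren takes $60,000; Amira's $60,000 share passes to Amira's issue.
Amira's share ($60,000) passes entirely to Tobias.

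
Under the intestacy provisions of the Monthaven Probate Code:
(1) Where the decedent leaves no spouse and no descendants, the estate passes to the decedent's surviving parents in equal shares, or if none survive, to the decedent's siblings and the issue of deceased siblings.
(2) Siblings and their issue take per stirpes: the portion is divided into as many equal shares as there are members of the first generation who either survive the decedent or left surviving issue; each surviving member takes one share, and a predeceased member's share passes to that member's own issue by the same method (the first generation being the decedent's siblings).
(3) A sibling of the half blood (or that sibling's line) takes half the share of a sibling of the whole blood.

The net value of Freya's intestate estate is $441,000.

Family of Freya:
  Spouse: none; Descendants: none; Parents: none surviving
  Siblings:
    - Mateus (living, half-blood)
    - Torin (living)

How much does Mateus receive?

The entire $441,000 passes to the siblings and their issue.
Counting each half-blood sibling's line as half a unit, there are 3/2 units in $441,000, so one unit is $294,000. Whole-blood lines (Torin) take $294,000 each; half-blood lines (Mateus) take $147,000 each.

Mateus receives $147,000.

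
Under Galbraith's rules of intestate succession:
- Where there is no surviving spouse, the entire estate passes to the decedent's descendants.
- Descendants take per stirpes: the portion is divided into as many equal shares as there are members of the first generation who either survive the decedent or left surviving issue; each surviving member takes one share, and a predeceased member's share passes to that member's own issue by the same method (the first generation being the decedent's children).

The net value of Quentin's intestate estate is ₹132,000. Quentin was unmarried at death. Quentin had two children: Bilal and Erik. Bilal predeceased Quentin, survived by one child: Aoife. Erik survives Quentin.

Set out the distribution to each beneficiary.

Aoife: ₹66,000; Erik: ₹66,000

The entire ₹132,000 passes to the descendants.
That amount (₹132,000) is divided into 2 shares of ₹66,000: Erik takes ₹66,000; Bilal's ₹66,000 share passes to Bilal's issue.
Bilal's share (₹66,000) passes entirely to Aoife.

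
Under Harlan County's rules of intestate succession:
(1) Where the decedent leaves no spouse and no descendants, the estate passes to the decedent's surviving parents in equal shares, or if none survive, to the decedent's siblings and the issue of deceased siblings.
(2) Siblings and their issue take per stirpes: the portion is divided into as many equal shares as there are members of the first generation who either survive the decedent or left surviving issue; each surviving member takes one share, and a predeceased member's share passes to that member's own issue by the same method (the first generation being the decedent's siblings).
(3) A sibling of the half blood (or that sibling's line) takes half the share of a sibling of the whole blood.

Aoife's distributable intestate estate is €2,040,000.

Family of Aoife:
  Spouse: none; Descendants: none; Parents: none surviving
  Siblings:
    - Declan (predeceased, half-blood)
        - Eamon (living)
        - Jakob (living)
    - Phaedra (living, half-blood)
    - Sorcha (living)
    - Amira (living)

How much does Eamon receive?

Eamon receives €170,000.

The entire €2,040,000 passes to the siblings and their issue.
Counting each half-blood sibling's line as half a unit, there are 3 units in €2,040,000, so one unit is €680,000. Whole-blood lines (Sorcha and Amira) take €680,000 each; half-blood lines (Declan and Phaedra) take €340,000 each.
Declan's share (€340,000) is divided into 2 shares of €170,000: Eamon and Jakob each take €170,000.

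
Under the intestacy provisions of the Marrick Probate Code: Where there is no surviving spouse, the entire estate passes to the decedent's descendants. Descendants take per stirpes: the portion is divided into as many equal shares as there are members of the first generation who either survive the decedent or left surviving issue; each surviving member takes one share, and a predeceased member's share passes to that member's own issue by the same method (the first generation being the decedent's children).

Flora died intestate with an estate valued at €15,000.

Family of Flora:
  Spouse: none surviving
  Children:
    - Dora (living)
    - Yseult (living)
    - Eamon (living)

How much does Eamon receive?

The entire €15,000 passes to the descendants.
That amount (€15,000) is divided into 3 shares of €5,000: Dora, Yseult, and Eamon each take €5,000.

Eamon receives €5,000.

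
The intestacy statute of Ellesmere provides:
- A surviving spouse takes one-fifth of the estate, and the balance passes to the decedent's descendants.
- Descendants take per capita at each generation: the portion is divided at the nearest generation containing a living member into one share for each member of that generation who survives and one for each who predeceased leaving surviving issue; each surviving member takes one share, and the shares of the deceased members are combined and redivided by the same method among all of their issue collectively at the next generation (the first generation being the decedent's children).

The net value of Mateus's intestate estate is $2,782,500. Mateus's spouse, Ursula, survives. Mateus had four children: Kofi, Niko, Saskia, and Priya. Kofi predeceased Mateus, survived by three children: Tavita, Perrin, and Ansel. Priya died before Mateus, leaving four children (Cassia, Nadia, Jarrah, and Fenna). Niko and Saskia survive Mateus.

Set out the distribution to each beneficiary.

Ursula: $556,500; Tavita: $159,000; Perrin: $159,000; Ansel: $159,000; Niko: $556,500; Saskia: $556,500; Cassia: $159,000; Nadia: $159,000; Jarrah: $159,000; Fenna: $159,000

Ursula takes one-fifth of $2,782,500 = $556,500. The remaining $2,226,000 passes to the descendants.
The descendants' portion ($2,226,000) is divided at the children's generation into 4 shares of $556,500. Niko and Saskia each take $556,500. The 2 shares of the deceased (Kofi and Priya) are combined into a pool of $1,113,000.
That pool ($1,113,000) is divided at the grandchildren's generation equally among Tavita, Perrin, Ansel, Cassia, Nadia, Jarrah, and Fenna: $159,000 each.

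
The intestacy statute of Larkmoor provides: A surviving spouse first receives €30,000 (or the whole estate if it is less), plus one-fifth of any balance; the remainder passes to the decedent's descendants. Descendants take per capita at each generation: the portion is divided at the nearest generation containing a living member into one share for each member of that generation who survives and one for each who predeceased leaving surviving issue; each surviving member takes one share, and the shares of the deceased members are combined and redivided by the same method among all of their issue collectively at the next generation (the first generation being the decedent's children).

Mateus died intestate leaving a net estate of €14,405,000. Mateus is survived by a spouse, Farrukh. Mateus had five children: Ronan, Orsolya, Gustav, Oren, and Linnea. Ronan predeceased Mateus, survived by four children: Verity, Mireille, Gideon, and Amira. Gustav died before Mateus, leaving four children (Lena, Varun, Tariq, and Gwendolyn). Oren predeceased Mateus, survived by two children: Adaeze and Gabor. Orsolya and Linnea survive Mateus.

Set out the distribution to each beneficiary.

Farrukh first takes €30,000, leaving a balance of €14,375,000. Farrukh then takes one-fifth of the balance (€2,875,000), for a total of €2,905,000. The remaining €11,500,000 passes to the descendants.
The descendants' portion (€11,500,000) is divided at the children's generation into 5 shares of €2,300,000. Orsolya and Linnea each take €2,300,000. The 3 shares of the deceased (Ronan, Gustav, and Oren) are combined into a pool of €6,900,000.
That pool (€6,900,000) is divided at the grandchildren's generation equally among Verity, Mireille, Gideon, Amira, Lena, Varun, Tariq, Gwendolyn, Adaeze, and Gabor: €690,000 each.

Farrukh: €2,905,000; Verity: €690,000; Mireille: €690,000; Gideon: €690,000; Amira: €690,000; Orsolya: €2,300,000; Lena: €690,000; Varun: €690,000; Tariq: €690,000; Gwendolyn: €690,000; Adaeze: €690,000; Gabor: €690,000; Linnea: €2,300,000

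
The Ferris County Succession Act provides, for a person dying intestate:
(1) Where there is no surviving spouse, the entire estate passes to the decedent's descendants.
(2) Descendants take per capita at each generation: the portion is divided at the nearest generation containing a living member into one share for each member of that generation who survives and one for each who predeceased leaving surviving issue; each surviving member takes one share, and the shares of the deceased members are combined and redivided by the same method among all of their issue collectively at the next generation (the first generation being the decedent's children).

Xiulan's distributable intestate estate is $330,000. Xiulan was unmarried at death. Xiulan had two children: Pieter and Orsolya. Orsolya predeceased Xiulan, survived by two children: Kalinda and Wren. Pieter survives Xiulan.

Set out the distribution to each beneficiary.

Pieter: $165,000; Kalinda: $82,500; Wren: $82,500

The entire $330,000 passes to the descendants.
That amount ($330,000) is divided at the children's generation into 2 shares of $165,000. Pieter takes $165,000. The remaining share for the deceased Orsolya ($165,000) is carried to the next generation.
That pool ($165,000) is divided at the grandchildren's generation equally among Kalinda and Wren: $82,500 each.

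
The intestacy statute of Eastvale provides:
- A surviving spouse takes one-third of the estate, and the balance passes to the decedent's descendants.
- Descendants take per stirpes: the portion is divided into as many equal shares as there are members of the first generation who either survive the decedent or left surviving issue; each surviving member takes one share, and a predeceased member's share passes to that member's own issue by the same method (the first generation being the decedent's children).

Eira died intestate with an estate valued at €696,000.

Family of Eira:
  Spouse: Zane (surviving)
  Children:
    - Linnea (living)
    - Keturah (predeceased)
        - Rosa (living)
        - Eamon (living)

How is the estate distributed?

Zane: €232,000; Linnea: €232,000; Rosa: €116,000; Eamon: €116,000

Zane takes one-third of €696,000 = €232,000. The remaining €464,000 passes to the descendants.
The descendants' portion (€464,000) is divided into 2 shares of €232,000: Linnea takes €232,000; Keturah's €232,000 share passes to Keturah's issue.
Keturah's share (€232,000) is divided into 2 shares of €116,000: Rosa and Eamon each take €116,000.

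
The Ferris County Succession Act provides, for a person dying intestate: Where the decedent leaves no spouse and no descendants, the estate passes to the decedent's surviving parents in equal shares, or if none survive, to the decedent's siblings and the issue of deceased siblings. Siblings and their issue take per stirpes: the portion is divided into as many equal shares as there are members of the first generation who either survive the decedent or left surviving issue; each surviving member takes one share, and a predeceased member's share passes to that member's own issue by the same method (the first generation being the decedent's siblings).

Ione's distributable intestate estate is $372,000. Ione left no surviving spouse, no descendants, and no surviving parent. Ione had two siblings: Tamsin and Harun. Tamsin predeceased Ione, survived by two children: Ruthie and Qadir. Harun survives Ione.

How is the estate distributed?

Ruthie: $93,000; Qadir: $93,000; Harun: $186,000

The entire $372,000 passes to the siblings and their issue.
That amount ($372,000) is divided into 2 shares of $186,000: Harun takes $186,000; Tamsin's $186,000 share passes to Tamsin's issue.
Tamsin's share ($186,000) is divided into 2 shares of $93,000: Ruthie and Qadir each take $93,000.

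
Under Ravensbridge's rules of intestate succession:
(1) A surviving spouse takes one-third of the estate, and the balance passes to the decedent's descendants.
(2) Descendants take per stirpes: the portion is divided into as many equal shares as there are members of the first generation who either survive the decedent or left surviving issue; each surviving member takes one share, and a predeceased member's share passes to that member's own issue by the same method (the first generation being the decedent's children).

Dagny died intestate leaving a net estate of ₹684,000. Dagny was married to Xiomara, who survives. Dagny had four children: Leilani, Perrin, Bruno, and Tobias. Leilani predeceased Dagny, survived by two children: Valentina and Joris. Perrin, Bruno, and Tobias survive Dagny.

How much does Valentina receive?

Valentina receives ₹57,000.

Xiomara takes one-third of ₹684,000 = ₹228,000. The remaining ₹456,000 passes to the descendants.
The descendants' portion (₹456,000) is divided into 4 shares of ₹114,000: Perrin, Bruno, and Tobias each take ₹114,000; Leilani's ₹114,000 share passes to Leilani's issue.
Leilani's share (₹114,000) is divided into 2 shares of ₹57,000: Valentina and Joris each take ₹57,000.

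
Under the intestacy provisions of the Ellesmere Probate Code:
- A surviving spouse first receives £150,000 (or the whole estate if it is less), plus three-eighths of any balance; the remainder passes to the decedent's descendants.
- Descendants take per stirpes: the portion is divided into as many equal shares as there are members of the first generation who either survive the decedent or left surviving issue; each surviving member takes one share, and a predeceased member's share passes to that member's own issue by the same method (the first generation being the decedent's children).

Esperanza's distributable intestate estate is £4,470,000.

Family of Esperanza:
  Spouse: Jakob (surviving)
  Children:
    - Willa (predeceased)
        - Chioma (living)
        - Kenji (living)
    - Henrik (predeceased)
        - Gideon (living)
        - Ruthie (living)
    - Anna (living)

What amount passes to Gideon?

Jakob first takes £150,000, leaving a balance of £4,320,000. Jakob then takes three-eighths of the balance (£1,620,000), for a total of £1,770,000. The remaining £2,700,000 passes to the descendants.
The descendants' portion (£2,700,000) is divided into 3 shares of £900,000: Anna takes £900,000; Willa's £900,000 share passes to Willa's issue; Henrik's £900,000 share passes to Henrik's issue.
Willa's share (£900,000) is divided into 2 shares of £450,000: Chioma and Kenji each take £450,000.
Henrik's share (£900,000) is divided into 2 shares of £450,000: Gideon and Ruthie each take £450,000.

Gideon receives £450,000.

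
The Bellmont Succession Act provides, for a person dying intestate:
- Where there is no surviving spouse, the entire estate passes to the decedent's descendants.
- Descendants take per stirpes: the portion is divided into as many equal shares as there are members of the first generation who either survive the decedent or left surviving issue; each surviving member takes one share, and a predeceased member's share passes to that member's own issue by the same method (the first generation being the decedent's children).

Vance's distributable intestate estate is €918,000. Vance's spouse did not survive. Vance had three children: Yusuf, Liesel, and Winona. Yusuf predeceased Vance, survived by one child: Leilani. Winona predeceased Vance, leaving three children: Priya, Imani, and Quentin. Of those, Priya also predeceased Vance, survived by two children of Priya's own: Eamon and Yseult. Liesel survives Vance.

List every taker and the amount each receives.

Leilani: €306,000; Liesel: €306,000; Eamon: €51,000; Yseult: €51,000; Imani: €102,000; Quentin: €102,000

The entire €918,000 passes to the descendants.
That amount (€918,000) is divided into 3 shares of €306,000: Liesel takes €306,000; Yusuf's €306,000 share passes to Yusuf's issue; Winona's €306,000 share passes to Winona's issue.
Yusuf's share (€306,000) passes entirely to Leilani.
Winona's share (€306,000) is divided into 3 shares of €102,000: Imani and Quentin each take €102,000; Priya's €102,000 share passes to Priya's issue.
Priya's share (€102,000) is divided into 2 shares of €51,000: Eamon and Yseult each take €51,000.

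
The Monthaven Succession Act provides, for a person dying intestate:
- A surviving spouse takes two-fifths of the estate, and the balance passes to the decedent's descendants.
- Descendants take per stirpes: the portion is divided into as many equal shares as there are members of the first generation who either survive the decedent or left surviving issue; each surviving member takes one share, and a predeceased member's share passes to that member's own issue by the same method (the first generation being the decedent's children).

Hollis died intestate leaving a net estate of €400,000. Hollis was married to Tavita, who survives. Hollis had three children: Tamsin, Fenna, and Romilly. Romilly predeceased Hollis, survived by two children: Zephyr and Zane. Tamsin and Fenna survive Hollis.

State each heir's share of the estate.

Tavita takes two-fifths of €400,000 = €160,000. The remaining €240,000 passes to the descendants.
The descendants' portion (€240,000) is divided into 3 shares of €80,000: Tamsin and Fenna each take €80,000; Romilly's €80,000 share passes to Romilly's issue.
Romilly's share (€80,000) is divided into 2 shares of €40,000: Zephyr and Zane each take €40,000.

Tavita: €160,000; Tamsin: €80,000; Fenna: €80,000; Zephyr: €40,000; Zane: €40,000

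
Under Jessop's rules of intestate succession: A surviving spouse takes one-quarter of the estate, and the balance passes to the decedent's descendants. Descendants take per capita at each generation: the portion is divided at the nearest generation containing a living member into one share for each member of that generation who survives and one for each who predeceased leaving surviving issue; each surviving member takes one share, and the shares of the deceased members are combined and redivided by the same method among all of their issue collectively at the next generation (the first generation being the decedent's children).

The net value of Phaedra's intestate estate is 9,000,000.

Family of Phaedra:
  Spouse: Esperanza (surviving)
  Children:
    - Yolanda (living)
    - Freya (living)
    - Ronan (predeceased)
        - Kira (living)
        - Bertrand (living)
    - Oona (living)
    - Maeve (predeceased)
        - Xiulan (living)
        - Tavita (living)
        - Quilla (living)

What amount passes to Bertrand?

Esperanza takes one-quarter of 9,000,000 = 2,250,000. The remaining 6,750,000 passes to the descendants.
The descendants' portion (6,750,000) is divided at the children's generation into 5 shares of 1,350,000. Yolanda, Freya, and Oona each take 1,350,000. The 2 shares of the deceased (Ronan and Maeve) are combined into a pool of 2,700,000.
That pool (2,700,000) is divided at the grandchildren's generation equally among Kira, Bertrand, Xiulan, Tavita, and Quilla: 540,000 each.

Bertrand receives 540,000.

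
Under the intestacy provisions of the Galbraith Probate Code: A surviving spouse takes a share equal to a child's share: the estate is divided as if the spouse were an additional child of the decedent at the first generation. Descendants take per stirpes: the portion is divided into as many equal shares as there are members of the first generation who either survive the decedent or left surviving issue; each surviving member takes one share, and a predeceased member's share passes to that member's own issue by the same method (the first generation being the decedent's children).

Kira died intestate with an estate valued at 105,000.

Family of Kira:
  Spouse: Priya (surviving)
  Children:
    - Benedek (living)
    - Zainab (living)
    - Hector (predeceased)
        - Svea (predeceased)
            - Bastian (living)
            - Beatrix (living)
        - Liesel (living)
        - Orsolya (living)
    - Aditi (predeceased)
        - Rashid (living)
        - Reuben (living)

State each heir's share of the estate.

Priya: 21,000; Benedek: 21,000; Zainab: 21,000; Bastian: 3,500; Beatrix: 3,500; Liesel: 7,000; Orsolya: 7,000; Rashid: 10,500; Reuben: 10,500

The spouse counts as an additional share at the children's level, so there are 5 primary shares of 21,000. Priya takes one such share (21,000).
The children's combined portion (84,000) is divided into 4 shares of 21,000: Benedek and Zainab each take 21,000; Hector's 21,000 share passes to Hector's issue; Aditi's 21,000 share passes to Aditi's issue.
Hector's share (21,000) is divided into 3 shares of 7,000: Liesel and Orsolya each take 7,000; Svea's 7,000 share passes to Svea's issue.
Svea's share (7,000) is divided into 2 shares of 3,500: Bastian and Beatrix each take 3,500.
Aditi's share (21,000) is divided into 2 shares of 10,500: Rashid and Reuben each take 10,500.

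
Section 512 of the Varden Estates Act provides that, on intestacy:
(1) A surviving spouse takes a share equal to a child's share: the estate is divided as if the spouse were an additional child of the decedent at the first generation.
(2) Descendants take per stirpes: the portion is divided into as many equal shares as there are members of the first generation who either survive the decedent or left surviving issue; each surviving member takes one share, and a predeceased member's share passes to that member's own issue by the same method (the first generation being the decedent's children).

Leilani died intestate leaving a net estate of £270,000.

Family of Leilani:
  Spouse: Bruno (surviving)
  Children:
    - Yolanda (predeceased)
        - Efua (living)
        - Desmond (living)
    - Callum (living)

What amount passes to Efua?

The spouse counts as an additional share at the children's level, so there are 3 primary shares of £90,000. Bruno takes one such share (£90,000).
The children's combined portion (£180,000) is divided into 2 shares of £90,000: Callum takes £90,000; Yolanda's £90,000 share passes to Yolanda's issue.
Yolanda's share (£90,000) is divided into 2 shares of £45,000: Efua and Desmond each take £45,000.

Efua receives £45,000.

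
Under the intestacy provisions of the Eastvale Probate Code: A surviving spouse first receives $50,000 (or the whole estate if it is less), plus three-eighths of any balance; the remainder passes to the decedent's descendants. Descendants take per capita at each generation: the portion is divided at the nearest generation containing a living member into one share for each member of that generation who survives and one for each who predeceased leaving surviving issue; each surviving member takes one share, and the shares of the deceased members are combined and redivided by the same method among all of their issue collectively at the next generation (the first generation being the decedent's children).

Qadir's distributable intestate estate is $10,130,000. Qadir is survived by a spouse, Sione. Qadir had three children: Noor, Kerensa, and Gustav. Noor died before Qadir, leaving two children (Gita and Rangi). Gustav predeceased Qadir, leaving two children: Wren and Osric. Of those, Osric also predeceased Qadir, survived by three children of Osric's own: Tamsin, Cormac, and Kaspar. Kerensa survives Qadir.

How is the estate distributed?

Sione: $3,830,000; Gita: $1,050,000; Rangi: $1,050,000; Kerensa: $2,100,000; Wren: $1,050,000; Tamsin: $350,000; Cormac: $350,000; Kaspar: $350,000

Sione first takes $50,000, leaving a balance of $10,080,000. Sione then takes three-eighths of the balance ($3,780,000), for a total of $3,830,000. The remaining $6,300,000 passes to the descendants.
The descendants' portion ($6,300,000) is divided at the children's generation into 3 shares of $2,100,000. Kerensa takes $2,100,000. The 2 shares of the deceased (Noor and Gustav) are combined into a pool of $4,200,000.
That pool ($4,200,000) is divided at the grandchildren's generation into 4 shares of $1,050,000. Gita, Rangi, and Wren each take $1,050,000. The remaining share for the deceased Osric ($1,050,000) is carried to the next generation.
That pool ($1,050,000) is divided at the great-grandchildren's generation equally among Tamsin, Cormac, and Kaspar: $350,000 each.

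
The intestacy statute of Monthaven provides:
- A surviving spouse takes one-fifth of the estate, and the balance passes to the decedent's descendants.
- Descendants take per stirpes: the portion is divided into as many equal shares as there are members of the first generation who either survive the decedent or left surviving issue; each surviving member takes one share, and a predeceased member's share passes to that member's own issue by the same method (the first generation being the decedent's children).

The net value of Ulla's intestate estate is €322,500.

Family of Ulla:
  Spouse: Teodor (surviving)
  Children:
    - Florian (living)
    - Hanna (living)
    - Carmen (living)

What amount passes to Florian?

Florian receives €86,000.

Teodor takes one-fifth of €322,500 = €64,500. The remaining €258,000 passes to the descendants.
The descendants' portion (€258,000) is divided into 3 shares of €86,000: Florian, Hanna, and Carmen each take €86,000.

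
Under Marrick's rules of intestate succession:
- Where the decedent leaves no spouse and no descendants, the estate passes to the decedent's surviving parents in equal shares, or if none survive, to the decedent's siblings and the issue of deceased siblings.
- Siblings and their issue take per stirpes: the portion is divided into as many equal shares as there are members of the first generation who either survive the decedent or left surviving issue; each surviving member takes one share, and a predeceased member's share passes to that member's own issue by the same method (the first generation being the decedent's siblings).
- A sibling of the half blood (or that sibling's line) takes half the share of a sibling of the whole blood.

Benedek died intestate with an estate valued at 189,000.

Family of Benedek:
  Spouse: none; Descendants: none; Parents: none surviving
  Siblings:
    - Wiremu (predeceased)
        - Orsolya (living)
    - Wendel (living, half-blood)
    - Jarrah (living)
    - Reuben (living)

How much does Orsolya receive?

The entire 189,000 passes to the siblings and their issue.
Counting each half-blood sibling's line as half a unit, there are 7/2 units in 189,000, so one unit is 54,000. Whole-blood lines (Wiremu, Jarrah, and Reuben) take 54,000 each; half-blood lines (Wendel) take 27,000 each.
Wiremu's share (54,000) passes entirely to Orsolya.

Orsolya receives 54,000.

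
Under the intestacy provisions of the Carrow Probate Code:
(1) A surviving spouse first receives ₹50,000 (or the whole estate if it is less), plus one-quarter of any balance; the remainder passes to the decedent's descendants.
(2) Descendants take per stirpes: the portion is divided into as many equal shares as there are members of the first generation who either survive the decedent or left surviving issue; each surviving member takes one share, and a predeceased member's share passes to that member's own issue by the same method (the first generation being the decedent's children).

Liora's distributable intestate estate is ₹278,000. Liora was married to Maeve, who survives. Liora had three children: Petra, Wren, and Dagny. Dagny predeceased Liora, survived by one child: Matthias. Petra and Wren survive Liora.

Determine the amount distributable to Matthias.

Matthias receives ₹57,000.

Maeve first takes ₹50,000, leaving a balance of ₹228,000. Maeve then takes one-quarter of the balance (₹57,000), for a total of ₹107,000. The remaining ₹171,000 passes to the descendants.
The descendants' portion (₹171,000) is divided into 3 shares of ₹57,000: Petra and Wren each take ₹57,000; Dagny's ₹57,000 share passes to Dagny's issue.
Dagny's share (₹57,000) passes entirely to Matthias.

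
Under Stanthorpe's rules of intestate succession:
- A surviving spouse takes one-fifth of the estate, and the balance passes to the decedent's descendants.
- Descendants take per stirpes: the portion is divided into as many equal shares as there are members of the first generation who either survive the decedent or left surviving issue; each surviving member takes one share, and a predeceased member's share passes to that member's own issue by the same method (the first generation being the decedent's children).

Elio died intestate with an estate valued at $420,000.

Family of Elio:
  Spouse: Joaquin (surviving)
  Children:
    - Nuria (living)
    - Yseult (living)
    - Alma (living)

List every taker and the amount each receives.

Joaquin takes one-fifth of $420,000 = $84,000. The remaining $336,000 passes to the descendants.
The descendants' portion ($336,000) is divided into 3 shares of $112,000: Nuria, Yseult, and Alma each take $112,000.

Joaquin: $84,000; Nuria: $112,000; Yseult: $112,000; Alma: $112,000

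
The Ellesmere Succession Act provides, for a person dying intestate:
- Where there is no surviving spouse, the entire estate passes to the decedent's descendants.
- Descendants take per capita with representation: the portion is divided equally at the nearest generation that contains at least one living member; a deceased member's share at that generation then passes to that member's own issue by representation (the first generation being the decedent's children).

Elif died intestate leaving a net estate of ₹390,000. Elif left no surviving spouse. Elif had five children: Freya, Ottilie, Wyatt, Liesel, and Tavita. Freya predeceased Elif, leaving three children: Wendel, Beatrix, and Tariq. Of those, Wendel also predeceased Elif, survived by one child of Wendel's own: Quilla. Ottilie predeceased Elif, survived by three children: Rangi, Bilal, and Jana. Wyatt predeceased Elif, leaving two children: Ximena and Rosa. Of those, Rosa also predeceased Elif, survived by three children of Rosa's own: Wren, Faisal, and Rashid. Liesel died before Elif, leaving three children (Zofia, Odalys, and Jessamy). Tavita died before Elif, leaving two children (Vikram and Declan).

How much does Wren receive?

Wren receives ₹10,000.

The entire ₹390,000 passes to the descendants.
No child survives, so the initial division is made at the grandchildren's generation.
That amount (₹390,000) is divided into 13 shares of ₹30,000: Beatrix, Tariq, Rangi, Bilal, Jana, Ximena, Zofia, Odalys, Jessamy, Vikram, and Declan each take ₹30,000; Wendel's ₹30,000 share passes to Wendel's issue; Rosa's ₹30,000 share passes to Rosa's issue.
Wendel's share (₹30,000) passes entirely to Quilla.
Rosa's share (₹30,000) is divided into 3 shares of ₹10,000: Wren, Faisal, and Rashid each take ₹10,000.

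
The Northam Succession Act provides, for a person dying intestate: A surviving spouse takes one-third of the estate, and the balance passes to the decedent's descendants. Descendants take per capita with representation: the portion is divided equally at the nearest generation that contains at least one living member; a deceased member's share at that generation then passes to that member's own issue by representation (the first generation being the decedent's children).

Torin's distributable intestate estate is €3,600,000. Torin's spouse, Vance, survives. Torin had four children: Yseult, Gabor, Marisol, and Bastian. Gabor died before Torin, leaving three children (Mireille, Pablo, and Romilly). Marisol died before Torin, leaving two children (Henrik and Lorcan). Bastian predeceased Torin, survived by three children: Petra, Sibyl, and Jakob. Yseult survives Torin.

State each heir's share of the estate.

Vance: €1,200,000; Yseult: €600,000; Mireille: €200,000; Pablo: €200,000; Romilly: €200,000; Henrik: €300,000; Lorcan: €300,000; Petra: €200,000; Sibyl: €200,000; Jakob: €200,000

Vance takes one-third of €3,600,000 = €1,200,000. The remaining €2,400,000 passes to the descendants.
The descendants' portion (€2,400,000) is divided into 4 shares of €600,000: Yseult takes €600,000; Gabor's €600,000 share passes to Gabor's issue; Marisol's €600,000 share passes to Marisol's issue; Bastian's €600,000 share passes to Bastian's issue.
Gabor's share (€600,000) is divided into 3 shares of €200,000: Mireille, Pablo, and Romilly each take €200,000.
Marisol's share (€600,000) is divided into 2 shares of €300,000: Henrik and Lorcan each take €300,000.
Bastian's share (€600,000) is divided into 3 shares of €200,000: Petra, Sibyl, and Jakob each take €200,000.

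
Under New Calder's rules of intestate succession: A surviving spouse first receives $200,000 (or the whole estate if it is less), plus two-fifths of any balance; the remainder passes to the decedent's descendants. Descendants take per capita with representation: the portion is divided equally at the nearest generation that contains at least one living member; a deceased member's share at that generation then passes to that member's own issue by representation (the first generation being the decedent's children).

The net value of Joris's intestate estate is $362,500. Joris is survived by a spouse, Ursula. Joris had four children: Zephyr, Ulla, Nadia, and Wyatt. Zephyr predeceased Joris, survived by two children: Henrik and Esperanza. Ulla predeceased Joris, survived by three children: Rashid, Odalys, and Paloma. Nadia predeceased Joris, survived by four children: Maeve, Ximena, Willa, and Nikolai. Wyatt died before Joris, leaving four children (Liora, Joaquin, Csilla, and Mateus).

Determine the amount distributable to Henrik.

Ursula first takes $200,000, leaving a balance of $162,500. Ursula then takes two-fifths of the balance ($65,000), for a total of $265,000. The remaining $97,500 passes to the descendants.
No child survives, so the initial division is made at the grandchildren's generation.
The descendants' portion ($97,500) is divided into 13 shares of $7,500: Henrik, Esperanza, Rashid, Odalys, Paloma, Maeve, Ximena, Willa, Nikolai, Liora, Joaquin, Csilla, and Mateus each take $7,500.

Henrik receives $7,500.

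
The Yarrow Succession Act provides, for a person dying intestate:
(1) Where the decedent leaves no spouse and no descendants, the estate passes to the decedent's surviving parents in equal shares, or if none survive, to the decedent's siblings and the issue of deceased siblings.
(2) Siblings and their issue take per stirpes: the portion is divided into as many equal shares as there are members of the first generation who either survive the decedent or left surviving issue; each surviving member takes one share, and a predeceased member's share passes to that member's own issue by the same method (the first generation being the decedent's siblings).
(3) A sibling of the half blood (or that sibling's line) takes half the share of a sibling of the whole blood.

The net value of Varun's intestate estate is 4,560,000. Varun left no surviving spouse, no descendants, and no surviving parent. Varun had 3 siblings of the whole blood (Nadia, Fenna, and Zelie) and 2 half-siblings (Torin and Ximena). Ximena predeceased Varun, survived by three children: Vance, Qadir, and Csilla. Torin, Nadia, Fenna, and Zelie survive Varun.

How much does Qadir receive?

The entire 4,560,000 passes to the siblings and their issue.
Counting each half-blood sibling's line as half a unit, there are 4 units in 4,560,000, so one unit is 1,140,000. Whole-blood lines (Nadia, Fenna, and Zelie) take 1,140,000 each; half-blood lines (Torin and Ximena) take 570,000 each.
Ximena's share (570,000) is divided into 3 shares of 190,000: Vance, Qadir, and Csilla each take 190,000.

Qadir receives 190,000.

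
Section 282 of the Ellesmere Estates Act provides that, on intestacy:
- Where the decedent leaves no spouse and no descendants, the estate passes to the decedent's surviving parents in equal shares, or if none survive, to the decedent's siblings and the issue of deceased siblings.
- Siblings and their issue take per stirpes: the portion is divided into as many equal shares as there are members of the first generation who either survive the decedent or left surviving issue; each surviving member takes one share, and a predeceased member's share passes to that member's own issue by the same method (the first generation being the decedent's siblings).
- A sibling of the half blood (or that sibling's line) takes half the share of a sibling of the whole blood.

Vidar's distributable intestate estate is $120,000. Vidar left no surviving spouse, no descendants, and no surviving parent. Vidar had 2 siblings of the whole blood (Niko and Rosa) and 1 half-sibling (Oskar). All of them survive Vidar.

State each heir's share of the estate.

Oskar: $24,000; Niko: $48,000; Rosa: $48,000

The entire $120,000 passes to the siblings and their issue.
Counting each half-blood sibling's line as half a unit, there are 5/2 units in $120,000, so one unit is $48,000. Whole-blood lines (Niko and Rosa) take $48,000 each; half-blood lines (Oskar) take $24,000 each.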